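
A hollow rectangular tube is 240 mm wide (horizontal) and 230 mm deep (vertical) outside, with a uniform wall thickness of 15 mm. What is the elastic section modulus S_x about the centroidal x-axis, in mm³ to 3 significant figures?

S_x ≈ 8.99 × 10⁵ mm³

Split into non-overlapping primitives; take the origin at the lower-left of the bounding box.
Outer rectangle: 240 × 230, A = 55 200 mm², y = 115 mm, Ī = 243 340 000 mm⁴.
Inner void (subtracted): 210 × 200, A = 42 000 mm², y = 115 mm, Ī = 140 000 000 mm⁴.
By symmetry the centroid is at mid-height, ȳ = 115 mm.
All pieces are centred on the centroidal x-axis, so I = ΣĪ (holes subtracted) = 103 340 000 mm⁴.
Extreme fibre distance c = 115 mm; S = I/c = 898 609 mm³.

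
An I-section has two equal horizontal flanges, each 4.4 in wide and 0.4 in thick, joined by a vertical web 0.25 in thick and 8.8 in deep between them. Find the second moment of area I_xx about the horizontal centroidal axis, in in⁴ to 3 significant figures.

I_xx ≈ 88.7 in⁴

Split into non-overlapping primitives; take the origin at the lower-left of the bounding box.
Bottom flange: 4.4 × 0.4, A = 1.76 in², y = 0.2 in, Ī = 0.023467 in⁴.
Web: 0.25 × 8.8, A = 2.2 in², y = 4.8 in, Ī = 14.197 in⁴.
Top flange: 4.4 × 0.4, A = 1.76 in², y = 9.4 in, Ī = 0.023467 in⁴.
By symmetry the centroid is at mid-height, ȳ = 4.8 in.
Transfer each piece to the horizontal centroidal axis using Ī + A·d² with d = y − 4.8:
  bottom flange: d = -4.6 in → contributes +37.265 in⁴
  web: d = 0 in → contributes +14.197 in⁴
  top flange: d = 4.6 in → contributes +37.265 in⁴
Total I = 88.727 in⁴.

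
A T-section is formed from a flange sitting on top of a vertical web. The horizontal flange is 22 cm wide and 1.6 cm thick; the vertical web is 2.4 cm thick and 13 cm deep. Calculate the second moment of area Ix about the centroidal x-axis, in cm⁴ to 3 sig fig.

Break the section into simple shapes (no overlaps), measuring from the bottom-left corner of the bounding box.
Flange: 22 × 1.6, A = 35.2 cm², y = 13.8 cm, Ī = 7.5093 cm⁴.
Web: 2.4 × 13, A = 31.2 cm², y = 6.5 cm, Ī = 439.4 cm⁴.
Centroid: ȳ = ΣA·y / ΣA = 10.37 cm.
Transfer each piece to the centroidal x-axis using Ī + A·d² with d = y − 10.37:
  flange: d = 3.4301 cm → contributes +421.66 cm⁴
  web: d = -3.8699 cm → contributes +906.65 cm⁴
Total I = 1328.3 cm⁴.

Ix ≈ 1330 cm⁴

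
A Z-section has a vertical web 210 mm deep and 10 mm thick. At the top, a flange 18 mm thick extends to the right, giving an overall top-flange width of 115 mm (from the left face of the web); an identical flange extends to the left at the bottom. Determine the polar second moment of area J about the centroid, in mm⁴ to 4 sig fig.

Split into non-overlapping primitives; take the origin at the lower-left of the bounding box.
Web: 10 × 210, A = 2 100 mm², y = 105 mm, Ī = 7 717 500 mm⁴.
Top flange (beyond web): 105 × 18, A = 1 890 mm², y = 201 mm, Ī = 51 030 mm⁴.
Bottom flange (beyond web): 105 × 18, A = 1 890 mm², y = 9 mm, Ī = 51 030 mm⁴.
Centroid: ȳ = ΣA·y / ΣA = 105 mm.
Transfer each piece to the centroidal x-axis using Ī + A·d² with d = y − 105:
  web: d = 0 mm → contributes +7 717 500 mm⁴
  top flange (beyond web): d = 96 mm → contributes +17 469 270 mm⁴
  bottom flange (beyond web): d = -96 mm → contributes +17 469 270 mm⁴
Total I = 42 656 040 mm⁴.
For the y-axis: x̄ = 110 mm.
Repeating about the centroidal y-axis gives I_y = 15 988 000 mm⁴.
Polar second moment: J = I_x + I_y = 58 644 040 mm⁴.

J ≈ 5.864 × 10⁷ mm⁴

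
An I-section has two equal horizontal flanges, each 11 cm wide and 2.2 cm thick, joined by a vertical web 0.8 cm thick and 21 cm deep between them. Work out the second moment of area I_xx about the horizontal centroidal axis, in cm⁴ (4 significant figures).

I_xx ≈ 7150 cm⁴

Break the section into simple shapes (no overlaps), measuring from the bottom-left corner of the bounding box.
Bottom flange: 11 × 2.2, A = 24.2 cm², y = 1.1 cm, Ī = 9.76067 cm⁴.
Web: 0.8 × 21, A = 16.8 cm², y = 12.7 cm, Ī = 617.4 cm⁴.
Top flange: 11 × 2.2, A = 24.2 cm², y = 24.3 cm, Ī = 9.76067 cm⁴.
By symmetry the centroid is at mid-height, ȳ = 12.7 cm.
Transfer each piece to the horizontal centroidal axis using Ī + A·d² with d = y − 12.7:
  bottom flange: d = -11.6 cm → contributes +3266.11 cm⁴
  web: d = 0 cm → contributes +617.4 cm⁴
  top flange: d = 11.6 cm → contributes +3266.11 cm⁴
Total I = 7149.63 cm⁴.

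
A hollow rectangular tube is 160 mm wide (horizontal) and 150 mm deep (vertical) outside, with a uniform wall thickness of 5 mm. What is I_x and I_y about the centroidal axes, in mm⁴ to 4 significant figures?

Break the section into simple shapes (no overlaps), measuring from the bottom-left corner of the bounding box.
Outer rectangle: 160 × 150, A = 24 000 mm², y = 75 mm, Ī = 45 000 000 mm⁴.
Inner void (subtracted): 150 × 140, A = 21 000 mm², y = 75 mm, Ī = 34 300 000 mm⁴.
By symmetry the centroid is at mid-height, ȳ = 75 mm.
All pieces are centred on the centroidal x-axis, so I = ΣĪ (holes subtracted) = 10 700 000 mm⁴.
Repeating about the centroidal y-axis gives I_y = 11 825 000 mm⁴.

I_x ≈ 1.070 × 10⁷ mm⁴, I_y ≈ 1.183 × 10⁷ mm⁴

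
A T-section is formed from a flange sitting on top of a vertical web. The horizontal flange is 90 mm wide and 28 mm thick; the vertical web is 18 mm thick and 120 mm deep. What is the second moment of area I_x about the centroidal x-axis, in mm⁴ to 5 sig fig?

I_x ≈ 9.1256 × 10⁶ mm⁴

Treat the section as a set of non-overlapping primitives; coordinates are from the bounding-box lower-left.
Flange: 90 × 28, A = 2 520 mm², y = 134 mm, Ī = 164 640 mm⁴.
Web: 18 × 120, A = 2 160 mm², y = 60 mm, Ī = 2 592 000 mm⁴.
Centroid: ȳ = ΣA·y / ΣA = 99.84615 mm.
Transfer each piece to the centroidal x-axis using Ī + A·d² with d = y − 99.84615:
  flange: d = 34.15385 mm → contributes +3 104 183 mm⁴
  web: d = -39.84615 mm → contributes +6 021 467 mm⁴
Total I = 9 125 649 mm⁴.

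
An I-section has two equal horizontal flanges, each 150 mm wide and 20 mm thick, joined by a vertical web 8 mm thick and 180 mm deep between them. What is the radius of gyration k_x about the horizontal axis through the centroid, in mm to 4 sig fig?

k_x ≈ 92.81 mm

Decompose the section into non-overlapping parts with the origin at the bottom-left of its bounding rectangle.
Bottom flange: 150 × 20, A = 3 000 mm², y = 10 mm, Ī = 100 000 mm⁴.
Web: 8 × 180, A = 1 440 mm², y = 110 mm, Ī = 3 888 000 mm⁴.
Top flange: 150 × 20, A = 3 000 mm², y = 210 mm, Ī = 100 000 mm⁴.
By symmetry the centroid is at mid-height, ȳ = 110 mm.
Transfer each piece to the horizontal axis through the centroid using Ī + A·d² with d = y − 110:
  bottom flange: d = -100 mm → contributes +30 100 000 mm⁴
  web: d = 0 mm → contributes +3 888 000 mm⁴
  top flange: d = 100 mm → contributes +30 100 000 mm⁴
Total I = 64 088 000 mm⁴.
Radius of gyration: k = √(I/A) = √(64 088 000 / 7 440) = 92.8115 mm.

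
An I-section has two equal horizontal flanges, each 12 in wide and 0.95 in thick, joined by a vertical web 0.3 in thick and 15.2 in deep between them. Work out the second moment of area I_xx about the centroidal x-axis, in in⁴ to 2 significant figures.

Decompose the section into non-overlapping parts with the origin at the bottom-left of its bounding rectangle.
Bottom flange: 12 × 0.95, A = 11.4 in², y = 0.475 in, Ī = 0.8574 in⁴.
Web: 0.3 × 15.2, A = 4.56 in², y = 8.55 in, Ī = 87.8 in⁴.
Top flange: 12 × 0.95, A = 11.4 in², y = 16.63 in, Ī = 0.8574 in⁴.
By symmetry the centroid is at mid-height, ȳ = 8.55 in.
Transfer each piece to the centroidal x-axis using Ī + A·d² with d = y − 8.55:
  bottom flange: d = -8.075 in → contributes +744.2 in⁴
  web: d = 0 in → contributes +87.8 in⁴
  top flange: d = 8.075 in → contributes +744.2 in⁴
Total I = 1 576 in⁴.

I_xx ≈ 1600 in⁴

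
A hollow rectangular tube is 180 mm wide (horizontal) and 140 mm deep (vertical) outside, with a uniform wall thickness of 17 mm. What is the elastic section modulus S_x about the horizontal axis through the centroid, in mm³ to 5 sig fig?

S_x ≈ 3.8099 × 10⁵ mm³

Split into non-overlapping primitives; take the origin at the lower-left of the bounding box.
Outer rectangle: 180 × 140, A = 25 200 mm², y = 70 mm, Ī = 41 160 000 mm⁴.
Inner void (subtracted): 146 × 106, A = 15 476 mm², y = 70 mm, Ī = 14 490 695 mm⁴.
By symmetry the centroid is at mid-height, ȳ = 70 mm.
All pieces are centred on the horizontal axis through the centroid, so I = ΣĪ (holes subtracted) = 26 669 305 mm⁴.
Extreme fibre distance c = 70 mm; S = I/c = 380990.1 mm³.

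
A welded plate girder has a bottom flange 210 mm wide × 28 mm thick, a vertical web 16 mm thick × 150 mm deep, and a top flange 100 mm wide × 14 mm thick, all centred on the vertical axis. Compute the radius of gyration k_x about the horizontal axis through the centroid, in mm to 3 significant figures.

k_x ≈ 67.2 mm

Treat the section as a set of non-overlapping primitives; coordinates are from the bounding-box lower-left.
Bottom plate: 210 × 28, A = 5 880 mm², y = 14 mm, Ī = 384 160 mm⁴.
Web plate: 16 × 150, A = 2 400 mm², y = 103 mm, Ī = 4 500 000 mm⁴.
Top plate: 100 × 14, A = 1 400 mm², y = 185 mm, Ī = 22 867 mm⁴.
Centroid: ȳ = ΣA·y / ΣA = 60.798 mm.
Transfer each piece to the horizontal axis through the centroid using Ī + A·d² with d = y − 60.798:
  bottom plate: d = -46.798 mm → contributes +13 261 407 mm⁴
  web plate: d = 42.202 mm → contributes +8 774 518 mm⁴
  top plate: d = 124.2 mm → contributes +21 619 625 mm⁴
Total I = 43 655 550 mm⁴.
Radius of gyration: k = √(I/A) = √(43 655 550 / 9 680) = 67.156 mm.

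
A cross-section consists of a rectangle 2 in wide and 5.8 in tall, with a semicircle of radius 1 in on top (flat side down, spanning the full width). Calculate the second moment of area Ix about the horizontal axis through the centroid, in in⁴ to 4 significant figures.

Ix ≈ 47.92 in⁴

Decompose the section into non-overlapping parts with the origin at the bottom-left of its bounding rectangle.
Rectangular body: 2 × 5.8, A = 11.6 in², y = 2.9 in, Ī = 32.5187 in⁴.
Semicircular cap: semicircle r = 1, A = 1.5708 in², y = 6.22441 in, Ī = 0.109757 in⁴.
Centroid: ȳ = ΣA·y / ΣA = 3.29648 in.
Transfer each piece to the horizontal axis through the centroid using Ī + A·d² with d = y − 3.29648:
  rectangular body: d = -0.396481 in → contributes +34.3422 in⁴
  semicircular cap: d = 2.92793 in → contributes +13.5759 in⁴
Total I = 47.918 in⁴.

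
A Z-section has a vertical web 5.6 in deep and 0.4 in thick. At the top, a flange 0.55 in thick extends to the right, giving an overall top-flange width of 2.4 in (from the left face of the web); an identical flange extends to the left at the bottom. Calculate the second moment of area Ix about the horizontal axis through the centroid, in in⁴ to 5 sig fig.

Ix ≈ 19.936 in⁴

Decompose the section into non-overlapping parts with the origin at the bottom-left of its bounding rectangle.
Web: 0.4 × 5.6, A = 2.24 in², y = 2.8 in, Ī = 5.853867 in⁴.
Top flange (beyond web): 2 × 0.55, A = 1.1 in², y = 5.325 in, Ī = 0.02772917 in⁴.
Bottom flange (beyond web): 2 × 0.55, A = 1.1 in², y = 0.275 in, Ī = 0.02772917 in⁴.
Centroid: ȳ = ΣA·y / ΣA = 2.8 in.
Transfer each piece to the horizontal axis through the centroid using Ī + A·d² with d = y − 2.8:
  web: d = 0 in → contributes +5.853867 in⁴
  top flange (beyond web): d = 2.525 in → contributes +7.040917 in⁴
  bottom flange (beyond web): d = -2.525 in → contributes +7.040917 in⁴
Total I = 19.9357 in⁴.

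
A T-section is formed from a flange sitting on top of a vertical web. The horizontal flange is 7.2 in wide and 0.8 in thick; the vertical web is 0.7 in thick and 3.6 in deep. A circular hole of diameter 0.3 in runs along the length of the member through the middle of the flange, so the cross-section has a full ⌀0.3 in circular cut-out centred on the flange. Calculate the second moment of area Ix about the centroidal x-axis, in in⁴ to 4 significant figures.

Split into non-overlapping primitives; take the origin at the lower-left of the bounding box.
Flange: 7.2 × 0.8, A = 5.76 in², y = 4 in, Ī = 0.3072 in⁴.
Web: 0.7 × 3.6, A = 2.52 in², y = 1.8 in, Ī = 2.7216 in⁴.
Hole (subtracted): ⌀0.3, A = 0.0706858 in², y = 4 in, Ī = 0.000397608 in⁴.
Centroid: ȳ = ΣA·y / ΣA = 3.32467 in.
Transfer each piece to the centroidal x-axis using Ī + A·d² with d = y − 3.32467:
  flange: d = 0.67533 in → contributes +2.93417 in⁴
  web: d = -1.52467 in → contributes +8.57964 in⁴
  hole: d = 0.67533 in → contributes −0.0326354 in⁴
Total I = 11.4812 in⁴.

Ix ≈ 11.48 in⁴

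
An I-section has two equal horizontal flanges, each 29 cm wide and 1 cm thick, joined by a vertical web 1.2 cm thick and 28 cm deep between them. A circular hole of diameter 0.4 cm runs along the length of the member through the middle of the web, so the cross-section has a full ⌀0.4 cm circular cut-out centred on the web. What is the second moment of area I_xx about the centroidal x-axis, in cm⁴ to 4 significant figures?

I_xx ≈ 1.439 × 10⁴ cm⁴

Break the section into simple shapes (no overlaps), measuring from the bottom-left corner of the bounding box.
Bottom flange: 29 × 1, A = 29 cm², y = 0.5 cm, Ī = 2.41667 cm⁴.
Web: 1.2 × 28, A = 33.6 cm², y = 15 cm, Ī = 2195.2 cm⁴.
Top flange: 29 × 1, A = 29 cm², y = 29.5 cm, Ī = 2.41667 cm⁴.
Hole (subtracted): ⌀0.4, A = 0.125664 cm², y = 15 cm, Ī = 0.00125664 cm⁴.
By symmetry the centroid is at mid-height, ȳ = 15 cm.
Transfer each piece to the centroidal x-axis using Ī + A·d² with d = y − 15:
  bottom flange: d = -14.5 cm → contributes +6099.67 cm⁴
  web: d = 0 cm → contributes +2195.2 cm⁴
  top flange: d = 14.5 cm → contributes +6099.67 cm⁴
  hole: d = 0 cm → contributes −0.00125664 cm⁴
Total I = 14394.5 cm⁴.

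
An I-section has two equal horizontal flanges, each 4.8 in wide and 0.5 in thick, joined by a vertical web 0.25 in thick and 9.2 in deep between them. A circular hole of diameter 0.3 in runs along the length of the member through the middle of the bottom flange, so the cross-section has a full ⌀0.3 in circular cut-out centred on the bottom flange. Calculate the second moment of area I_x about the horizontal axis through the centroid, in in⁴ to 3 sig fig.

Split into non-overlapping primitives; take the origin at the lower-left of the bounding box.
Bottom flange: 4.8 × 0.5, A = 2.4 in², y = 0.25 in, Ī = 0.05 in⁴.
Web: 0.25 × 9.2, A = 2.3 in², y = 5.1 in, Ī = 16.223 in⁴.
Top flange: 4.8 × 0.5, A = 2.4 in², y = 9.95 in, Ī = 0.05 in⁴.
Hole (subtracted): ⌀0.3, A = 0.070686 in², y = 0.25 in, Ī = 0.00039761 in⁴.
Centroid: ȳ = ΣA·y / ΣA = 5.1488 in.
Transfer each piece to the horizontal axis through the centroid using Ī + A·d² with d = y − 5.1488:
  bottom flange: d = -4.8988 in → contributes +57.645 in⁴
  web: d = -0.048771 in → contributes +16.228 in⁴
  top flange: d = 4.8012 in → contributes +55.374 in⁴
  hole: d = -4.8988 in → contributes −1.6967 in⁴
Total I = 127.55 in⁴.

I_x ≈ 128 in⁴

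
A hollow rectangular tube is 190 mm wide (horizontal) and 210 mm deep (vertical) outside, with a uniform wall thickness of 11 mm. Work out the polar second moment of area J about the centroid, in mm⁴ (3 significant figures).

J ≈ 9.94 × 10⁷ mm⁴

Split into non-overlapping primitives; take the origin at the lower-left of the bounding box.
Outer rectangle: 190 × 210, A = 39 900 mm², y = 105 mm, Ī = 146 632 500 mm⁴.
Inner void (subtracted): 168 × 188, A = 31 584 mm², y = 105 mm, Ī = 93 025 408 mm⁴.
By symmetry the centroid is at mid-height, ȳ = 105 mm.
All pieces are centred on the centroidal x-axis, so I = ΣĪ (holes subtracted) = 53 607 092 mm⁴.
Repeating about the centroidal y-axis gives I_y = 45 746 932 mm⁴.
Polar second moment: J = I_x + I_y = 99 354 024 mm⁴.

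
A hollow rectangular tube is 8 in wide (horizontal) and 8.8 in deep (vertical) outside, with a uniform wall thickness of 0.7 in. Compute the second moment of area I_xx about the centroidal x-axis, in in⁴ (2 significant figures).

I_xx ≈ 230 in⁴

Break the section into simple shapes (no overlaps), measuring from the bottom-left corner of the bounding box.
Outer rectangle: 8 × 8.8, A = 70.4 in², y = 4.4 in, Ī = 454.3 in⁴.
Inner void (subtracted): 6.6 × 7.4, A = 48.84 in², y = 4.4 in, Ī = 222.9 in⁴.
By symmetry the centroid is at mid-height, ȳ = 4.4 in.
All pieces are centred on the centroidal x-axis, so I = ΣĪ (holes subtracted) = 231.4 in⁴.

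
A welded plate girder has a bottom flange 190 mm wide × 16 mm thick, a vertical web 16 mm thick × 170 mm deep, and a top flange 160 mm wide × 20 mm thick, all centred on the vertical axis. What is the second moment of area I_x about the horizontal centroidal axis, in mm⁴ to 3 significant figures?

Break the section into simple shapes (no overlaps), measuring from the bottom-left corner of the bounding box.
Bottom plate: 190 × 16, A = 3 040 mm², y = 8 mm, Ī = 64 853 mm⁴.
Web plate: 16 × 170, A = 2 720 mm², y = 101 mm, Ī = 6 550 667 mm⁴.
Top plate: 160 × 20, A = 3 200 mm², y = 196 mm, Ī = 106 667 mm⁴.
Centroid: ȳ = ΣA·y / ΣA = 103.38 mm.
Transfer each piece to the horizontal centroidal axis using Ī + A·d² with d = y − 103.38:
  bottom plate: d = -95.375 mm → contributes +27 717 881 mm⁴
  web plate: d = -2.375 mm → contributes +6 566 009 mm⁴
  top plate: d = 92.625 mm → contributes +27 560 717 mm⁴
Total I = 61 844 607 mm⁴.

I_x ≈ 6.18 × 10⁷ mm⁴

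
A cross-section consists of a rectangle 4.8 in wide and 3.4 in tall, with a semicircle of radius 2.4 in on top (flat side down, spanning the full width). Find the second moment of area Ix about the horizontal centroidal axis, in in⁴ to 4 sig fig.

Ix ≈ 62.38 in⁴

Treat the section as a set of non-overlapping primitives; coordinates are from the bounding-box lower-left.
Rectangular body: 4.8 × 3.4, A = 16.32 in², y = 1.7 in, Ī = 15.7216 in⁴.
Semicircular cap: semicircle r = 2.4, A = 9.04779 in², y = 4.41859 in, Ī = 3.64147 in⁴.
Centroid: ȳ = ΣA·y / ΣA = 2.66962 in.
Transfer each piece to the horizontal centroidal axis using Ī + A·d² with d = y − 2.66962:
  rectangular body: d = -0.969625 in → contributes +31.0652 in⁴
  semicircular cap: d = 1.74897 in → contributes +31.3176 in⁴
Total I = 62.3828 in⁴.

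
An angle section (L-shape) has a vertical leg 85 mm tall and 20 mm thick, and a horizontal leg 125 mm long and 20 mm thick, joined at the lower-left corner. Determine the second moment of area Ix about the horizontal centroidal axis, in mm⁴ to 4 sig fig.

Treat the section as a set of non-overlapping primitives; coordinates are from the bounding-box lower-left.
Vertical leg: 20 × 85, A = 1 700 mm², y = 42.5 mm, Ī = 1 023 542 mm⁴.
Horizontal leg (remainder): 105 × 20, A = 2 100 mm², y = 10 mm, Ī = 70 000 mm⁴.
Centroid: ȳ = ΣA·y / ΣA = 24.5395 mm.
Transfer each piece to the horizontal centroidal axis using Ī + A·d² with d = y − 24.5395:
  vertical leg: d = 17.9605 mm → contributes +1 571 929 mm⁴
  horizontal leg (remainder): d = -14.5395 mm → contributes +513 932 mm⁴
Total I = 2 085 861 mm⁴.

Ix ≈ 2.086 × 10⁶ mm⁴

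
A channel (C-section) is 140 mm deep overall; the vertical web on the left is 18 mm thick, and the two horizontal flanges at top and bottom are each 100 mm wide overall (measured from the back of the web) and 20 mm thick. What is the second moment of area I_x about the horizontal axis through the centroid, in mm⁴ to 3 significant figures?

I_x ≈ 1.60 × 10⁷ mm⁴

Break the section into simple shapes (no overlaps), measuring from the bottom-left corner of the bounding box.
Web: 18 × 140, A = 2 520 mm², y = 70 mm, Ī = 4 116 000 mm⁴.
Top flange (beyond web): 82 × 20, A = 1 640 mm², y = 130 mm, Ī = 54 667 mm⁴.
Bottom flange (beyond web): 82 × 20, A = 1 640 mm², y = 10 mm, Ī = 54 667 mm⁴.
By symmetry the centroid is at mid-height, ȳ = 70 mm.
Transfer each piece to the horizontal axis through the centroid using Ī + A·d² with d = y − 70:
  web: d = 0 mm → contributes +4 116 000 mm⁴
  top flange (beyond web): d = 60 mm → contributes +5 958 667 mm⁴
  bottom flange (beyond web): d = -60 mm → contributes +5 958 667 mm⁴
Total I = 16 033 333 mm⁴.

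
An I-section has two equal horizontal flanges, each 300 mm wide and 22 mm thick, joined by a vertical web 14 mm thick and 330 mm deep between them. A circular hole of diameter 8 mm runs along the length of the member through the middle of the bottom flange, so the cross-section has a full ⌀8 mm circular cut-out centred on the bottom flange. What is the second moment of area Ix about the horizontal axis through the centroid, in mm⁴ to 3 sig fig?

Ix ≈ 4.50 × 10⁸ mm⁴

Break the section into simple shapes (no overlaps), measuring from the bottom-left corner of the bounding box.
Bottom flange: 300 × 22, A = 6 600 mm², y = 11 mm, Ī = 266 200 mm⁴.
Web: 14 × 330, A = 4 620 mm², y = 187 mm, Ī = 41 926 500 mm⁴.
Top flange: 300 × 22, A = 6 600 mm², y = 363 mm, Ī = 266 200 mm⁴.
Hole (subtracted): ⌀8, A = 50.265 mm², y = 11 mm, Ī = 201.06 mm⁴.
Centroid: ȳ = ΣA·y / ΣA = 187.5 mm.
Transfer each piece to the horizontal axis through the centroid using Ī + A·d² with d = y − 187.5:
  bottom flange: d = -176.5 mm → contributes +205 866 049 mm⁴
  web: d = -0.49785 mm → contributes +41 927 645 mm⁴
  top flange: d = 175.5 mm → contributes +203 552 823 mm⁴
  hole: d = -176.5 mm → contributes −1 566 046 mm⁴
Total I = 449 780 471 mm⁴.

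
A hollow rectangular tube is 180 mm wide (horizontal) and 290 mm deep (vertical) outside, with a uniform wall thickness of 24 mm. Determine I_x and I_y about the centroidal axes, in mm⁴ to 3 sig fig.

I_x ≈ 2.10 × 10⁸ mm⁴, I_y ≈ 9.46 × 10⁷ mm⁴

Decompose the section into non-overlapping parts with the origin at the bottom-left of its bounding rectangle.
Outer rectangle: 180 × 290, A = 52 200 mm², y = 145 mm, Ī = 365 835 000 mm⁴.
Inner void (subtracted): 132 × 242, A = 31 944 mm², y = 145 mm, Ī = 155 897 368 mm⁴.
By symmetry the centroid is at mid-height, ȳ = 145 mm.
All pieces are centred on the centroidal x-axis, so I = ΣĪ (holes subtracted) = 209 937 632 mm⁴.
Repeating about the centroidal y-axis gives I_y = 94 557 312 mm⁴.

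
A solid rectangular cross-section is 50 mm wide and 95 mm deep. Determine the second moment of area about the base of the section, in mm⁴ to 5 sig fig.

I_base ≈ 1.4290 × 10⁷ mm⁴

The section: 50 × 95, A = 4 750 mm², y = 47.5 mm, Ī = 3 572 396 mm⁴.
Transfer it to the base of the section using Ī + A·d² with d = y − 0:
  the section: d = 47.5 mm → contributes +14 289 583 mm⁴
Total I = 14 289 583 mm⁴.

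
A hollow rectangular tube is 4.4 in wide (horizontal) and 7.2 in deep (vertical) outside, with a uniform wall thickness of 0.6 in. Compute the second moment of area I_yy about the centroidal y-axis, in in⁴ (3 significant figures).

Break the section into simple shapes (no overlaps), measuring from the bottom-left corner of the bounding box.
Outer rectangle: 4.4 × 7.2, A = 31.68 in², x = 2.2 in, Ī = 51.11 in⁴.
Inner void (subtracted): 3.2 × 6, A = 19.2 in², x = 2.2 in, Ī = 16.384 in⁴.
By symmetry the centroid is at mid-width, x̄ = 2.2 in.
All pieces are centred on the centroidal y-axis, so I = ΣĪ (holes subtracted) = 34.726 in⁴.

I_yy ≈ 34.7 in⁴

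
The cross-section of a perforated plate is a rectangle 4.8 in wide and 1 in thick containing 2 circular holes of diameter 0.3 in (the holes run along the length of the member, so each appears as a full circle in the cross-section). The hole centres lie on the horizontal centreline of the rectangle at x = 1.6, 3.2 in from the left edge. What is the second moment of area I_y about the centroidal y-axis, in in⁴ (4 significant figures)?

Decompose the section into non-overlapping parts with the origin at the bottom-left of its bounding rectangle.
Plate: 4.8 × 1, A = 4.8 in², x = 2.4 in, Ī = 9.216 in⁴.
Hole 1 (subtracted): ⌀0.3, A = 0.0706858 in², x = 1.6 in, Ī = 0.000397608 in⁴.
Hole 2 (subtracted): ⌀0.3, A = 0.0706858 in², x = 3.2 in, Ī = 0.000397608 in⁴.
By symmetry the centroid is at mid-width, x̄ = 2.4 in.
Transfer each piece to the centroidal y-axis using Ī + A·d² with d = x − 2.4:
  plate: d = 0 in → contributes +9.216 in⁴
  hole 1: d = -0.8 in → contributes −0.0456365 in⁴
  hole 2: d = 0.8 in → contributes −0.0456365 in⁴
Total I = 9.12473 in⁴.

I_y ≈ 9.125 in⁴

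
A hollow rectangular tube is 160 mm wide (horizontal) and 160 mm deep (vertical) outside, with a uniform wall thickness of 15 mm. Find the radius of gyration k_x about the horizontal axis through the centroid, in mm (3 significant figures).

Split into non-overlapping primitives; take the origin at the lower-left of the bounding box.
Outer rectangle: 160 × 160, A = 25 600 mm², y = 80 mm, Ī = 54 613 333 mm⁴.
Inner void (subtracted): 130 × 130, A = 16 900 mm², y = 80 mm, Ī = 23 800 833 mm⁴.
By symmetry the centroid is at mid-height, ȳ = 80 mm.
All pieces are centred on the horizontal axis through the centroid, so I = ΣĪ (holes subtracted) = 30 812 500 mm⁴.
Radius of gyration: k = √(I/A) = √(30 812 500 / 8 700) = 59.512 mm.

k_x ≈ 59.5 mm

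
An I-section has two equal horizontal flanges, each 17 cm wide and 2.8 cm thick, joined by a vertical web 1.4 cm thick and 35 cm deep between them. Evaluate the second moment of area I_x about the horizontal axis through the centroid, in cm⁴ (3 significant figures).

Treat the section as a set of non-overlapping primitives; coordinates are from the bounding-box lower-left.
Bottom flange: 17 × 2.8, A = 47.6 cm², y = 1.4 cm, Ī = 31.099 cm⁴.
Web: 1.4 × 35, A = 49 cm², y = 20.3 cm, Ī = 5002.1 cm⁴.
Top flange: 17 × 2.8, A = 47.6 cm², y = 39.2 cm, Ī = 31.099 cm⁴.
By symmetry the centroid is at mid-height, ȳ = 20.3 cm.
Transfer each piece to the horizontal axis through the centroid using Ī + A·d² with d = y − 20.3:
  bottom flange: d = -18.9 cm → contributes +17 034 cm⁴
  web: d = 0 cm → contributes +5002.1 cm⁴
  top flange: d = 18.9 cm → contributes +17 034 cm⁴
Total I = 39 071 cm⁴.

I_x ≈ 3.91 × 10⁴ cm⁴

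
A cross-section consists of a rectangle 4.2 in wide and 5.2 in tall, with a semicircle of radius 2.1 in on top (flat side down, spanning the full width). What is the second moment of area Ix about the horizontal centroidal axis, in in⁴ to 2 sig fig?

Ix ≈ 120 in⁴

Treat the section as a set of non-overlapping primitives; coordinates are from the bounding-box lower-left.
Rectangular body: 4.2 × 5.2, A = 21.84 in², y = 2.6 in, Ī = 49.21 in⁴.
Semicircular cap: semicircle r = 2.1, A = 6.927 in², y = 6.091 in, Ī = 2.135 in⁴.
Centroid: ȳ = ΣA·y / ΣA = 3.441 in.
Transfer each piece to the horizontal centroidal axis using Ī + A·d² with d = y − 3.441:
  rectangular body: d = -0.8407 in → contributes +64.65 in⁴
  semicircular cap: d = 2.651 in → contributes +50.8 in⁴
Total I = 115.5 in⁴.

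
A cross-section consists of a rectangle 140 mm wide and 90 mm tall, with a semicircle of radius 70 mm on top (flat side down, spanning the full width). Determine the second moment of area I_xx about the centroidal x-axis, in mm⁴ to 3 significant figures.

I_xx ≈ 3.78 × 10⁷ mm⁴

Decompose the section into non-overlapping parts with the origin at the bottom-left of its bounding rectangle.
Rectangular body: 140 × 90, A = 12 600 mm², y = 45 mm, Ī = 8 505 000 mm⁴.
Semicircular cap: semicircle r = 70, A = 7696.9 mm², y = 119.71 mm, Ī = 2 635 265 mm⁴.
Centroid: ȳ = ΣA·y / ΣA = 73.331 mm.
Transfer each piece to the centroidal x-axis using Ī + A·d² with d = y − 73.331:
  rectangular body: d = -28.331 mm → contributes +18 618 184 mm⁴
  semicircular cap: d = 46.378 mm → contributes +19 190 772 mm⁴
Total I = 37 808 955 mm⁴.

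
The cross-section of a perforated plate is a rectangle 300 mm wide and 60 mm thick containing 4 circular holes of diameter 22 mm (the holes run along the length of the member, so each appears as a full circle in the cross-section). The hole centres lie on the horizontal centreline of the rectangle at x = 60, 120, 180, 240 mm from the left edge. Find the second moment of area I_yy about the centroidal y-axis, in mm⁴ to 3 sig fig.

Decompose the section into non-overlapping parts with the origin at the bottom-left of its bounding rectangle.
Plate: 300 × 60, A = 18 000 mm², x = 150 mm, Ī = 135 000 000 mm⁴.
Hole 1 (subtracted): ⌀22, A = 380.13 mm², x = 60 mm, Ī = 11 499 mm⁴.
Hole 2 (subtracted): ⌀22, A = 380.13 mm², x = 120 mm, Ī = 11 499 mm⁴.
Hole 3 (subtracted): ⌀22, A = 380.13 mm², x = 180 mm, Ī = 11 499 mm⁴.
Hole 4 (subtracted): ⌀22, A = 380.13 mm², x = 240 mm, Ī = 11 499 mm⁴.
By symmetry the centroid is at mid-width, x̄ = 150 mm.
Transfer each piece to the centroidal y-axis using Ī + A·d² with d = x − 150:
  plate: d = 0 mm → contributes +135 000 000 mm⁴
  hole 1: d = -90 mm → contributes −3 090 574 mm⁴
  hole 2: d = -30 mm → contributes −353 618 mm⁴
  hole 3: d = 30 mm → contributes −353 618 mm⁴
  hole 4: d = 90 mm → contributes −3 090 574 mm⁴
Total I = 128 111 615 mm⁴.

I_yy ≈ 1.28 × 10⁸ mm⁴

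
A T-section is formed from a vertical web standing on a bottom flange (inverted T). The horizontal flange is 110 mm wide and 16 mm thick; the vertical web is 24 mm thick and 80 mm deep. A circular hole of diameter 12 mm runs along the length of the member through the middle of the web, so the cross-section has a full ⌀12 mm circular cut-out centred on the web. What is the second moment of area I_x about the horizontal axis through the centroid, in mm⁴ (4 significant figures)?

I_x ≈ 3.115 × 10⁶ mm⁴

Break the section into simple shapes (no overlaps), measuring from the bottom-left corner of the bounding box.
Flange: 110 × 16, A = 1 760 mm², y = 8 mm, Ī = 37546.7 mm⁴.
Web: 24 × 80, A = 1 920 mm², y = 56 mm, Ī = 1 024 000 mm⁴.
Hole (subtracted): ⌀12, A = 113.097 mm², y = 56 mm, Ī = 1017.88 mm⁴.
Centroid: ȳ = ΣA·y / ΣA = 32.3156 mm.
Transfer each piece to the horizontal axis through the centroid using Ī + A·d² with d = y − 32.3156:
  flange: d = -24.3156 mm → contributes +1 078 143 mm⁴
  web: d = 23.6844 mm → contributes +2 101 027 mm⁴
  hole: d = 23.6844 mm → contributes −64 460 mm⁴
Total I = 3 114 709 mm⁴.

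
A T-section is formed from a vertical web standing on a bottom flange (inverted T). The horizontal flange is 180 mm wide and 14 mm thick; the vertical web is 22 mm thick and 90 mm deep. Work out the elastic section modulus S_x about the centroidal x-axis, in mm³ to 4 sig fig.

S_x ≈ 5.904 × 10⁴ mm³

Treat the section as a set of non-overlapping primitives; coordinates are from the bounding-box lower-left.
Flange: 180 × 14, A = 2 520 mm², y = 7 mm, Ī = 41 160 mm⁴.
Web: 22 × 90, A = 1 980 mm², y = 59 mm, Ī = 1 336 500 mm⁴.
Centroid: ȳ = ΣA·y / ΣA = 29.88 mm.
Transfer each piece to the centroidal x-axis using Ī + A·d² with d = y − 29.88:
  flange: d = -22.88 mm → contributes +1 360 366 mm⁴
  web: d = 29.12 mm → contributes +3 015 489 mm⁴
Total I = 4 375 855 mm⁴.
Extreme fibre distance c = 74.12 mm; S = I/c = 59037.4 mm³.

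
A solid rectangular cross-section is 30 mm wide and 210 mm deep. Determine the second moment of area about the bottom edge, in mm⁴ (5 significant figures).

I_base ≈ 9.2610 × 10⁷ mm⁴

The section: 30 × 210, A = 6 300 mm², y = 105 mm, Ī = 23 152 500 mm⁴.
Transfer it to the bottom edge using Ī + A·d² with d = y − 0:
  the section: d = 105 mm → contributes +92 610 000 mm⁴
Total I = 92 610 000 mm⁴.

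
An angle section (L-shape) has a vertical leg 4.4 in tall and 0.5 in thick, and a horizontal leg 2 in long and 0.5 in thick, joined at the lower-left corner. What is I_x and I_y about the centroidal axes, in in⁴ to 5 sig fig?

Decompose the section into non-overlapping parts with the origin at the bottom-left of its bounding rectangle.
Vertical leg: 0.5 × 4.4, A = 2.2 in², y = 2.2 in, Ī = 3.549333 in⁴.
Horizontal leg (remainder): 1.5 × 0.5, A = 0.75 in², y = 0.25 in, Ī = 0.015625 in⁴.
Centroid: ȳ = ΣA·y / ΣA = 1.704237 in.
Transfer each piece to the centroidal x-axis using Ī + A·d² with d = y − 1.704237:
  vertical leg: d = 0.4957627 in → contributes +4.090051 in⁴
  horizontal leg (remainder): d = -1.454237 in → contributes +1.60173 in⁴
Total I = 5.69178 in⁴.
For the y-axis: x̄ = 0.5042373 in.
Repeating about the centroidal y-axis gives I_y = 0.7457804 in⁴.

I_x ≈ 5.6918 in⁴, I_y ≈ 0.74578 in⁴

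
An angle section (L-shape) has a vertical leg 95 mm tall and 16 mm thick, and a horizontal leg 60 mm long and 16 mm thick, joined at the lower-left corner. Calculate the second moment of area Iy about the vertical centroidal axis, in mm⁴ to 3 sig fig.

Iy ≈ 5.79 × 10⁵ mm⁴

Split into non-overlapping primitives; take the origin at the lower-left of the bounding box.
Vertical leg: 16 × 95, A = 1 520 mm², x = 8 mm, Ī = 32 427 mm⁴.
Horizontal leg (remainder): 44 × 16, A = 704 mm², x = 38 mm, Ī = 113 579 mm⁴.
Centroid: x̄ = ΣA·x / ΣA = 17.496 mm.
Transfer each piece to the vertical centroidal axis using Ī + A·d² with d = x − 17.496:
  vertical leg: d = -9.4964 mm → contributes +169 503 mm⁴
  horizontal leg (remainder): d = 20.504 mm → contributes +409 539 mm⁴
Total I = 579 041 mm⁴.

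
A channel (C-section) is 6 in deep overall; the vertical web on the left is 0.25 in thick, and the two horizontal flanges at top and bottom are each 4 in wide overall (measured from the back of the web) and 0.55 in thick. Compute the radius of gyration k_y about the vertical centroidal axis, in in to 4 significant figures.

k_y ≈ 1.282 in

Decompose the section into non-overlapping parts with the origin at the bottom-left of its bounding rectangle.
Web: 0.25 × 6, A = 1.5 in², x = 0.125 in, Ī = 0.0078125 in⁴.
Top flange (beyond web): 3.75 × 0.55, A = 2.0625 in², x = 2.125 in, Ī = 2.41699 in⁴.
Bottom flange (beyond web): 3.75 × 0.55, A = 2.0625 in², x = 2.125 in, Ī = 2.41699 in⁴.
Centroid: x̄ = ΣA·x / ΣA = 1.59167 in.
Transfer each piece to the vertical centroidal axis using Ī + A·d² with d = x − 1.59167:
  web: d = -1.46667 in → contributes +3.23448 in⁴
  top flange (beyond web): d = 0.533333 in → contributes +3.00366 in⁴
  bottom flange (beyond web): d = 0.533333 in → contributes +3.00366 in⁴
Total I = 9.2418 in⁴.
Radius of gyration: k = √(I/A) = √(9.2418 / 5.625) = 1.28179 in.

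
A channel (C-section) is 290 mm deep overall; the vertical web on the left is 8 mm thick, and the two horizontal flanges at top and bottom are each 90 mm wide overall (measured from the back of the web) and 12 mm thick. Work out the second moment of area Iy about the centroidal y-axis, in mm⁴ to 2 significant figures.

Iy ≈ 3.3 × 10⁶ mm⁴

Treat the section as a set of non-overlapping primitives; coordinates are from the bounding-box lower-left.
Web: 8 × 290, A = 2 320 mm², x = 4 mm, Ī = 12 373 mm⁴.
Top flange (beyond web): 82 × 12, A = 984 mm², x = 49 mm, Ī = 551 368 mm⁴.
Bottom flange (beyond web): 82 × 12, A = 984 mm², x = 49 mm, Ī = 551 368 mm⁴.
Centroid: x̄ = ΣA·x / ΣA = 24.65 mm.
Transfer each piece to the centroidal y-axis using Ī + A·d² with d = x − 24.65:
  web: d = -20.65 mm → contributes +1 001 960 mm⁴
  top flange (beyond web): d = 24.35 mm → contributes +1 134 661 mm⁴
  bottom flange (beyond web): d = 24.35 mm → contributes +1 134 661 mm⁴
Total I = 3 271 281 mm⁴.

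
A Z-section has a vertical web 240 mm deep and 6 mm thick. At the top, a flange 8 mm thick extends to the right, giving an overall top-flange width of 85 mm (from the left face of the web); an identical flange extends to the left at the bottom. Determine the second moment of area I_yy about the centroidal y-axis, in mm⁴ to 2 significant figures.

I_yy ≈ 2.9 × 10⁶ mm⁴

Split into non-overlapping primitives; take the origin at the lower-left of the bounding box.
Web: 6 × 240, A = 1 440 mm², x = 82 mm, Ī = 4 320 mm⁴.
Top flange (beyond web): 79 × 8, A = 632 mm², x = 124.5 mm, Ī = 328 693 mm⁴.
Bottom flange (beyond web): 79 × 8, A = 632 mm², x = 39.5 mm, Ī = 328 693 mm⁴.
Centroid: x̄ = ΣA·x / ΣA = 82 mm.
Transfer each piece to the centroidal y-axis using Ī + A·d² with d = x − 82:
  web: d = 0 mm → contributes +4 320 mm⁴
  top flange (beyond web): d = 42.5 mm → contributes +1 470 243 mm⁴
  bottom flange (beyond web): d = -42.5 mm → contributes +1 470 243 mm⁴
Total I = 2 944 805 mm⁴.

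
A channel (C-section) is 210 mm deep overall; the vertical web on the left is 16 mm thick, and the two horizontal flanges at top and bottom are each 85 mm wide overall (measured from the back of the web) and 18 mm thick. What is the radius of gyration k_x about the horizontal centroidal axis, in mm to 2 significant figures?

Treat the section as a set of non-overlapping primitives; coordinates are from the bounding-box lower-left.
Web: 16 × 210, A = 3 360 mm², y = 105 mm, Ī = 12 348 000 mm⁴.
Top flange (beyond web): 69 × 18, A = 1 242 mm², y = 201 mm, Ī = 33 534 mm⁴.
Bottom flange (beyond web): 69 × 18, A = 1 242 mm², y = 9 mm, Ī = 33 534 mm⁴.
By symmetry the centroid is at mid-height, ȳ = 105 mm.
Transfer each piece to the horizontal centroidal axis using Ī + A·d² with d = y − 105:
  web: d = 0 mm → contributes +12 348 000 mm⁴
  top flange (beyond web): d = 96 mm → contributes +11 479 806 mm⁴
  bottom flange (beyond web): d = -96 mm → contributes +11 479 806 mm⁴
Total I = 35 307 612 mm⁴.
Radius of gyration: k = √(I/A) = √(35 307 612 / 5 844) = 77.73 mm.

k_x ≈ 78 mm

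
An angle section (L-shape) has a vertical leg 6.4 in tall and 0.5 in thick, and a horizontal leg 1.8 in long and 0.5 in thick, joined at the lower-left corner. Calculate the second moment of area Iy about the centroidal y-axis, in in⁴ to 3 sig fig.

Split into non-overlapping primitives; take the origin at the lower-left of the bounding box.
Vertical leg: 0.5 × 6.4, A = 3.2 in², x = 0.25 in, Ī = 0.066667 in⁴.
Horizontal leg (remainder): 1.3 × 0.5, A = 0.65 in², x = 1.15 in, Ī = 0.091542 in⁴.
Centroid: x̄ = ΣA·x / ΣA = 0.40195 in.
Transfer each piece to the centroidal y-axis using Ī + A·d² with d = x − 0.40195:
  vertical leg: d = -0.15195 in → contributes +0.14055 in⁴
  horizontal leg (remainder): d = 0.74805 in → contributes +0.45527 in⁴
Total I = 0.59582 in⁴.

Iy ≈ 0.596 in⁴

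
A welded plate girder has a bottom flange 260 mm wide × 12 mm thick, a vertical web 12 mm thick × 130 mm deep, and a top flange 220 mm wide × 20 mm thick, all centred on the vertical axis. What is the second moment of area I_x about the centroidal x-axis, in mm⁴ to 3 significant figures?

Break the section into simple shapes (no overlaps), measuring from the bottom-left corner of the bounding box.
Bottom plate: 260 × 12, A = 3 120 mm², y = 6 mm, Ī = 37 440 mm⁴.
Web plate: 12 × 130, A = 1 560 mm², y = 77 mm, Ī = 2 197 000 mm⁴.
Top plate: 220 × 20, A = 4 400 mm², y = 152 mm, Ī = 146 667 mm⁴.
Centroid: ȳ = ΣA·y / ΣA = 88.947 mm.
Transfer each piece to the centroidal x-axis using Ī + A·d² with d = y − 88.947:
  bottom plate: d = -82.947 mm → contributes +21 503 750 mm⁴
  web plate: d = -11.947 mm → contributes +2 419 665 mm⁴
  top plate: d = 63.053 mm → contributes +17 639 586 mm⁴
Total I = 41 563 001 mm⁴.

I_x ≈ 4.16 × 10⁷ mm⁴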